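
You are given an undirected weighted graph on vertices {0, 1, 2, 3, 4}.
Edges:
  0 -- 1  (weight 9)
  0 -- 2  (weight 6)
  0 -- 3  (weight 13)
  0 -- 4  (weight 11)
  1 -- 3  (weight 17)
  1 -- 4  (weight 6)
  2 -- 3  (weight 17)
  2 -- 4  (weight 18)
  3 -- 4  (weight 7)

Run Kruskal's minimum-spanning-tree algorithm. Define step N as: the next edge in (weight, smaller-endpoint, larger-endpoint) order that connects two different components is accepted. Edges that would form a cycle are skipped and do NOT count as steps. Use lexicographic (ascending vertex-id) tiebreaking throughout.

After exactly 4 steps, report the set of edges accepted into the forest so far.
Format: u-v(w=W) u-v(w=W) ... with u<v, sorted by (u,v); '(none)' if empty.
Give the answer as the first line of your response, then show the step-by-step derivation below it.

0-1(w=9) 0-2(w=6) 1-4(w=6) 3-4(w=7)

step 1: add edge 0-2 (w=6); MST = {0-2(w=6)}
step 2: add edge 1-4 (w=6); MST = {0-2(w=6) 1-4(w=6)}
step 3: add edge 3-4 (w=7); MST = {0-2(w=6) 1-4(w=6) 3-4(w=7)}
step 4: add edge 0-1 (w=9); MST = {0-1(w=9) 0-2(w=6) 1-4(w=6) 3-4(w=7)}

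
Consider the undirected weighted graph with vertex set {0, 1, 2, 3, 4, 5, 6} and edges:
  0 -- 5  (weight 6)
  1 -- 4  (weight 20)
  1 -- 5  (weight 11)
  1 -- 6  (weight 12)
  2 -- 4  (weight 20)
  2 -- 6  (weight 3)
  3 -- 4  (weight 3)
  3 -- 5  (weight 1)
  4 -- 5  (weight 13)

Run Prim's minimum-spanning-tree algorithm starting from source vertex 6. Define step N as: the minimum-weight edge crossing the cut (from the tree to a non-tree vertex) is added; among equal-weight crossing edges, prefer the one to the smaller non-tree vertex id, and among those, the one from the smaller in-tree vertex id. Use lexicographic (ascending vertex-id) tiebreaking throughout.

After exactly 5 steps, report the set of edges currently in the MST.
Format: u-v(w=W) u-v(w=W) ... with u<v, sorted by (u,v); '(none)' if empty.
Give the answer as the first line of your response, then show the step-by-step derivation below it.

1-5(w=11) 1-6(w=12) 2-6(w=3) 3-4(w=3) 3-5(w=1)

step 1: add edge 2-6 (w=3); MST = {2-6(w=3)}
step 2: add edge 1-6 (w=12); MST = {1-6(w=12) 2-6(w=3)}
step 3: add edge 1-5 (w=11); MST = {1-5(w=11) 1-6(w=12) 2-6(w=3)}
step 4: add edge 3-5 (w=1); MST = {1-5(w=11) 1-6(w=12) 2-6(w=3) 3-5(w=1)}
step 5: add edge 3-4 (w=3); MST = {1-5(w=11) 1-6(w=12) 2-6(w=3) 3-4(w=3) 3-5(w=1)}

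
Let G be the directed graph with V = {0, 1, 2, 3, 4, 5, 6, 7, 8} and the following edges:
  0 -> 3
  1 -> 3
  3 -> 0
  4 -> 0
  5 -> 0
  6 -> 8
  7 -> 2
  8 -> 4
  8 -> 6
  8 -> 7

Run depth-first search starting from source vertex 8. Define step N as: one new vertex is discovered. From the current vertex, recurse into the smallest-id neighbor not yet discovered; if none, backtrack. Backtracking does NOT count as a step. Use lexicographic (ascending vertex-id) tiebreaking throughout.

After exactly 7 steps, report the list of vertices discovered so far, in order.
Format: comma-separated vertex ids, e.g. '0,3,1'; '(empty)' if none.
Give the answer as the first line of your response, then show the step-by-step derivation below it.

8,4,0,3,6,7,2

step 1: discover 8; path=8; order=8
step 2: discover 4; path=8>4; order=8,4
step 3: discover 0; path=8>4>0; order=8,4,0
step 4: discover 3; path=8>4>0>3; order=8,4,0,3
step 5: discover 6; path=8>6; order=8,4,0,3,6
step 6: discover 7; path=8>7; order=8,4,0,3,6,7
step 7: discover 2; path=8>7>2; order=8,4,0,3,6,7,2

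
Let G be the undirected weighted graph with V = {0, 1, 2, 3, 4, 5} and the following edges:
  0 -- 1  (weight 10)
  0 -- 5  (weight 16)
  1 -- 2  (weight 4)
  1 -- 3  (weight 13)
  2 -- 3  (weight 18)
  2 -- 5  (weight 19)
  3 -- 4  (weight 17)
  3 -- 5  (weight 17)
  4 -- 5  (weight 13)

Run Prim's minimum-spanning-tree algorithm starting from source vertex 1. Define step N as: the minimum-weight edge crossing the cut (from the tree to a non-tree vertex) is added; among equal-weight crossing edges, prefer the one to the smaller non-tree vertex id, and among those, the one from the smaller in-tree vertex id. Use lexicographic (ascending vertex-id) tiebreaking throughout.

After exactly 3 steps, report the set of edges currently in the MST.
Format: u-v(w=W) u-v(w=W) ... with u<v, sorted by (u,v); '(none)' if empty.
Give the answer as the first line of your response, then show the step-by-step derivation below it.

0-1(w=10) 1-2(w=4) 1-3(w=13)

step 1: add edge 1-2 (w=4); MST = {1-2(w=4)}
step 2: add edge 0-1 (w=10); MST = {0-1(w=10) 1-2(w=4)}
step 3: add edge 1-3 (w=13); MST = {0-1(w=10) 1-2(w=4) 1-3(w=13)}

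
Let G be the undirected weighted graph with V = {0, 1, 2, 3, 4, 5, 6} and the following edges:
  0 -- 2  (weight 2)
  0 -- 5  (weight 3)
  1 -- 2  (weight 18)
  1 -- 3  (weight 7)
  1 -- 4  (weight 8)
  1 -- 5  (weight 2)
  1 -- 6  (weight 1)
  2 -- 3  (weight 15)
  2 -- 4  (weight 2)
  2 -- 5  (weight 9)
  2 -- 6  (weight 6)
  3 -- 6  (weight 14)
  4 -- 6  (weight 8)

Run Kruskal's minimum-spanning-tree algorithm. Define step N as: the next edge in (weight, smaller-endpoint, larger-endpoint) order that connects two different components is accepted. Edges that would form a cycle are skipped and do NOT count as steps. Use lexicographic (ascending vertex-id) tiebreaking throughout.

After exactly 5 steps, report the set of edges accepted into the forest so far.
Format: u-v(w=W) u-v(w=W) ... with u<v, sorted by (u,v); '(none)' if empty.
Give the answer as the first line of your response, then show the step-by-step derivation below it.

0-2(w=2) 0-5(w=3) 1-5(w=2) 1-6(w=1) 2-4(w=2)

step 1: add edge 1-6 (w=1); MST = {1-6(w=1)}
step 2: add edge 0-2 (w=2); MST = {0-2(w=2) 1-6(w=1)}
step 3: add edge 1-5 (w=2); MST = {0-2(w=2) 1-5(w=2) 1-6(w=1)}
step 4: add edge 2-4 (w=2); MST = {0-2(w=2) 1-5(w=2) 1-6(w=1) 2-4(w=2)}
step 5: add edge 0-5 (w=3); MST = {0-2(w=2) 0-5(w=3) 1-5(w=2) 1-6(w=1) 2-4(w=2)}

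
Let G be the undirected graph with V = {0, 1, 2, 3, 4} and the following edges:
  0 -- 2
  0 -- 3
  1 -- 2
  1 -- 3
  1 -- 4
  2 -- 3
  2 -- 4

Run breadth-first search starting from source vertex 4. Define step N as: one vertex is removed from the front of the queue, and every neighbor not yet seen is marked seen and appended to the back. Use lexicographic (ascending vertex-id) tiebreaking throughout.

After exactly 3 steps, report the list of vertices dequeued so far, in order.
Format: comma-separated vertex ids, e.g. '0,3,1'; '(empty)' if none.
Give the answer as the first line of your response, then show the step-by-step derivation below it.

4,1,2

step 1: dequeue 4; queue=[1,2]; order=4
step 2: dequeue 1; queue=[2,3]; order=4,1
step 3: dequeue 2; queue=[3,0]; order=4,1,2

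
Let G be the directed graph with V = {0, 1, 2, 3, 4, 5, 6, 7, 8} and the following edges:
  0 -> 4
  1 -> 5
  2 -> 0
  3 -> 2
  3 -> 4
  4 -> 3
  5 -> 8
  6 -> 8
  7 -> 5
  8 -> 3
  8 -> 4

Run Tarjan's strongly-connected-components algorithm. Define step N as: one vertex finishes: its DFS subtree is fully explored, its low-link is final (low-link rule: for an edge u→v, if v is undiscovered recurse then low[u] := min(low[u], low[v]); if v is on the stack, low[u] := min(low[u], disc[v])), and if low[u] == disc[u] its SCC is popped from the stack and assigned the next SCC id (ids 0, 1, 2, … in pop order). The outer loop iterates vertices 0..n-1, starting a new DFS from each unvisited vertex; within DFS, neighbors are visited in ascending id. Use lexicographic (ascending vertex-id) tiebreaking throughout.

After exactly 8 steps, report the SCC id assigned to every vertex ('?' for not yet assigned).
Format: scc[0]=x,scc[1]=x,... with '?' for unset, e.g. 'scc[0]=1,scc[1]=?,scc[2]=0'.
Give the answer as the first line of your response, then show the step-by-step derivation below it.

scc[0]=0,scc[1]=3,scc[2]=0,scc[3]=0,scc[4]=0,scc[5]=2,scc[6]=4,scc[7]=?,scc[8]=1

step 1: low=(low[0]=0,low[1]=?,low[2]=0,low[3]=2,low[4]=1,low[5]=?,low[6]=?,low[7]=?,low[8]=?); scc=(scc[0]=?,scc[1]=?,scc[2]=?,scc[3]=?,scc[4]=?,scc[5]=?,scc[6]=?,scc[7]=?,scc[8]=?)
step 2: low=(low[0]=0,low[1]=?,low[2]=0,low[3]=0,low[4]=1,low[5]=?,low[6]=?,low[7]=?,low[8]=?); scc=(scc[0]=?,scc[1]=?,scc[2]=?,scc[3]=?,scc[4]=?,scc[5]=?,scc[6]=?,scc[7]=?,scc[8]=?)
step 3: low=(low[0]=0,low[1]=?,low[2]=0,low[3]=0,low[4]=0,low[5]=?,low[6]=?,low[7]=?,low[8]=?); scc=(scc[0]=?,scc[1]=?,scc[2]=?,scc[3]=?,scc[4]=?,scc[5]=?,scc[6]=?,scc[7]=?,scc[8]=?)
step 4: low=(low[0]=0,low[1]=?,low[2]=0,low[3]=0,low[4]=0,low[5]=?,low[6]=?,low[7]=?,low[8]=?); scc=(scc[0]=0,scc[1]=?,scc[2]=0,scc[3]=0,scc[4]=0,scc[5]=?,scc[6]=?,scc[7]=?,scc[8]=?)
step 5: low=(low[0]=0,low[1]=4,low[2]=0,low[3]=0,low[4]=0,low[5]=5,low[6]=?,low[7]=?,low[8]=6); scc=(scc[0]=0,scc[1]=?,scc[2]=0,scc[3]=0,scc[4]=0,scc[5]=?,scc[6]=?,scc[7]=?,scc[8]=1)
step 6: low=(low[0]=0,low[1]=4,low[2]=0,low[3]=0,low[4]=0,low[5]=5,low[6]=?,low[7]=?,low[8]=6); scc=(scc[0]=0,scc[1]=?,scc[2]=0,scc[3]=0,scc[4]=0,scc[5]=2,scc[6]=?,scc[7]=?,scc[8]=1)
step 7: low=(low[0]=0,low[1]=4,low[2]=0,low[3]=0,low[4]=0,low[5]=5,low[6]=?,low[7]=?,low[8]=6); scc=(scc[0]=0,scc[1]=3,scc[2]=0,scc[3]=0,scc[4]=0,scc[5]=2,scc[6]=?,scc[7]=?,scc[8]=1)
step 8: low=(low[0]=0,low[1]=4,low[2]=0,low[3]=0,low[4]=0,low[5]=5,low[6]=7,low[7]=?,low[8]=6); scc=(scc[0]=0,scc[1]=3,scc[2]=0,scc[3]=0,scc[4]=0,scc[5]=2,scc[6]=4,scc[7]=?,scc[8]=1)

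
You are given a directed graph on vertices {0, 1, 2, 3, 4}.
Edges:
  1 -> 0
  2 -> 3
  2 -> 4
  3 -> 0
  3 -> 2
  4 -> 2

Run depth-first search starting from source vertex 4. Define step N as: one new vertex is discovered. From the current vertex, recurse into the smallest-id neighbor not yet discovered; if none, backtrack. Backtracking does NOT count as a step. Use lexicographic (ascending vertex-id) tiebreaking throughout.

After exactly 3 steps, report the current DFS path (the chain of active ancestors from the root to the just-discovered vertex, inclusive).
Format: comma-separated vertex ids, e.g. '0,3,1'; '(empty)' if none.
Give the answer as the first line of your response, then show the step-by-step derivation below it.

4,2,3

step 1: discover 4; path=4; order=4
step 2: discover 2; path=4>2; order=4,2
step 3: discover 3; path=4>2>3; order=4,2,3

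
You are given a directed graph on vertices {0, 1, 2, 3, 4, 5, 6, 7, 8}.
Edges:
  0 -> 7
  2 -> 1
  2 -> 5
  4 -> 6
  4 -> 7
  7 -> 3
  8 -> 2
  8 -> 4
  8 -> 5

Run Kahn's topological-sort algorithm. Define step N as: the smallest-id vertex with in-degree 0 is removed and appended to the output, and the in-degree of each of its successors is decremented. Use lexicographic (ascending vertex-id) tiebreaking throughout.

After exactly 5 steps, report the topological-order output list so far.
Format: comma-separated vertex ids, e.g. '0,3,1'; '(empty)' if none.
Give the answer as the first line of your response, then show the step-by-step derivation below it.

0,8,2,1,4

step 1: output 0; order=[0]; indeg=(0,1,1,1,1,2,1,1,0)
step 2: output 8; order=[0,8]; indeg=(0,1,0,1,0,1,1,1,0)
step 3: output 2; order=[0,8,2]; indeg=(0,0,0,1,0,0,1,1,0)
step 4: output 1; order=[0,8,2,1]; indeg=(0,0,0,1,0,0,1,1,0)
step 5: output 4; order=[0,8,2,1,4]; indeg=(0,0,0,1,0,0,0,0,0)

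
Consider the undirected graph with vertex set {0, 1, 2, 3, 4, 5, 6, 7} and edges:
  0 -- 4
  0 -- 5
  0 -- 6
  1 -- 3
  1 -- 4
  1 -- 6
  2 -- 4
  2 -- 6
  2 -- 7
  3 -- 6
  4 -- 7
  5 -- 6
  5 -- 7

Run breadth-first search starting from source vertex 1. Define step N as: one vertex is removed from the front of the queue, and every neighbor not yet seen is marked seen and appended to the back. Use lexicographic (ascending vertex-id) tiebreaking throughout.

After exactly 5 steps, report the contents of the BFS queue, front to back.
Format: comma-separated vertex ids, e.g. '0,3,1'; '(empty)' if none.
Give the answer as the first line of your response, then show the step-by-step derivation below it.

2,7,5

step 1: dequeue 1; queue=[3,4,6]; order=1
step 2: dequeue 3; queue=[4,6]; order=1,3
step 3: dequeue 4; queue=[6,0,2,7]; order=1,3,4
step 4: dequeue 6; queue=[0,2,7,5]; order=1,3,4,6
step 5: dequeue 0; queue=[2,7,5]; order=1,3,4,6,0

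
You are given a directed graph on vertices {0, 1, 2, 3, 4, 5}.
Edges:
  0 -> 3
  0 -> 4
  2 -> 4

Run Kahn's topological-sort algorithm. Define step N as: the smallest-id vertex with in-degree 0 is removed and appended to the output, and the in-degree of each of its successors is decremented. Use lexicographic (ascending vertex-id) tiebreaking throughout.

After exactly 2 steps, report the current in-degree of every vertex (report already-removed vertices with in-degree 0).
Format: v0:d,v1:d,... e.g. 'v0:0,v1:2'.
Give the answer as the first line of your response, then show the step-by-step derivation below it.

v0:0,v1:0,v2:0,v3:0,v4:1,v5:0

step 1: output 0; order=[0]; indeg=(0,0,0,0,1,0)
step 2: output 1; order=[0,1]; indeg=(0,0,0,0,1,0)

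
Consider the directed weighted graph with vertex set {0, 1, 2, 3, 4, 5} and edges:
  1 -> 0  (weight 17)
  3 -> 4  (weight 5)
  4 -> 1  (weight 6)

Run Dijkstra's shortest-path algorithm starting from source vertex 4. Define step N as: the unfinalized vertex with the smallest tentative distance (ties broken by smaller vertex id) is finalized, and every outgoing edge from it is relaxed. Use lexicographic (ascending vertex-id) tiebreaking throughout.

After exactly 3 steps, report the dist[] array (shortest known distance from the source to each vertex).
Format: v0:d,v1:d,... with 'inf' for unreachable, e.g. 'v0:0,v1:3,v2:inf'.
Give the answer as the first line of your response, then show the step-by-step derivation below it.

v0:23,v1:6,v2:inf,v3:inf,v4:0,v5:inf

step 1: dist = v0:inf,v1:6,v2:inf,v3:inf,v4:0,v5:inf
step 2: dist = v0:23,v1:6,v2:inf,v3:inf,v4:0,v5:inf
step 3: dist = v0:23,v1:6,v2:inf,v3:inf,v4:0,v5:inf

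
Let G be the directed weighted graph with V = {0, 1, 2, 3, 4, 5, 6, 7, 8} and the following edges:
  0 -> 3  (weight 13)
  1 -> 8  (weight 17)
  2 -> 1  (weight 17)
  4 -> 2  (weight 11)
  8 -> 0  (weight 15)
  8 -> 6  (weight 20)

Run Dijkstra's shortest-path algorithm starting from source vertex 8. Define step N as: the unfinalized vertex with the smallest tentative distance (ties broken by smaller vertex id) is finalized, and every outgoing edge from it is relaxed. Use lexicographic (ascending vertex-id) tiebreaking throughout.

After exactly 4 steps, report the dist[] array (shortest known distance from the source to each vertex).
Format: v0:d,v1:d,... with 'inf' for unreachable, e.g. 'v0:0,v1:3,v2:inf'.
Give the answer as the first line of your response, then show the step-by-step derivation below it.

v0:15,v1:inf,v2:inf,v3:28,v4:inf,v5:inf,v6:20,v7:inf,v8:0

step 1: dist = v0:15,v1:inf,v2:inf,v3:inf,v4:inf,v5:inf,v6:20,v7:inf,v8:0
step 2: dist = v0:15,v1:inf,v2:inf,v3:28,v4:inf,v5:inf,v6:20,v7:inf,v8:0
step 3: dist = v0:15,v1:inf,v2:inf,v3:28,v4:inf,v5:inf,v6:20,v7:inf,v8:0
step 4: dist = v0:15,v1:inf,v2:inf,v3:28,v4:inf,v5:inf,v6:20,v7:inf,v8:0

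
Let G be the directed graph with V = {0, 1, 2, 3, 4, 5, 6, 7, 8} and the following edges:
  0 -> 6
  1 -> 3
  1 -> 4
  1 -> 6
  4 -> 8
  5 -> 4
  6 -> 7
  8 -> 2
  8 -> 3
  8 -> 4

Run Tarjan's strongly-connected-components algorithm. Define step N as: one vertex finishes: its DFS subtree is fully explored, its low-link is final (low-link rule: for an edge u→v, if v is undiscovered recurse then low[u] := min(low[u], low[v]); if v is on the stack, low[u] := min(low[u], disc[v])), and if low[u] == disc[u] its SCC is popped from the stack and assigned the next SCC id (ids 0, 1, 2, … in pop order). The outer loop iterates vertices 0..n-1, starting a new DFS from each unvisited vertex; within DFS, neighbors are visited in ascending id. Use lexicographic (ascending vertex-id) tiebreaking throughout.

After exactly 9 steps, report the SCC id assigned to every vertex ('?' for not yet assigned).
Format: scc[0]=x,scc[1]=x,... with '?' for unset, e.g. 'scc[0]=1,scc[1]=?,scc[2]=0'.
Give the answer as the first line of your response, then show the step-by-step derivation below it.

scc[0]=2,scc[1]=6,scc[2]=4,scc[3]=3,scc[4]=5,scc[5]=7,scc[6]=1,scc[7]=0,scc[8]=5

step 1: low=(low[0]=0,low[1]=?,low[2]=?,low[3]=?,low[4]=?,low[5]=?,low[6]=1,low[7]=2,low[8]=?); scc=(scc[0]=?,scc[1]=?,scc[2]=?,scc[3]=?,scc[4]=?,scc[5]=?,scc[6]=?,scc[7]=0,scc[8]=?)
step 2: low=(low[0]=0,low[1]=?,low[2]=?,low[3]=?,low[4]=?,low[5]=?,low[6]=1,low[7]=2,low[8]=?); scc=(scc[0]=?,scc[1]=?,scc[2]=?,scc[3]=?,scc[4]=?,scc[5]=?,scc[6]=1,scc[7]=0,scc[8]=?)
step 3: low=(low[0]=0,low[1]=?,low[2]=?,low[3]=?,low[4]=?,low[5]=?,low[6]=1,low[7]=2,low[8]=?); scc=(scc[0]=2,scc[1]=?,scc[2]=?,scc[3]=?,scc[4]=?,scc[5]=?,scc[6]=1,scc[7]=0,scc[8]=?)
step 4: low=(low[0]=0,low[1]=3,low[2]=?,low[3]=4,low[4]=?,low[5]=?,low[6]=1,low[7]=2,low[8]=?); scc=(scc[0]=2,scc[1]=?,scc[2]=?,scc[3]=3,scc[4]=?,scc[5]=?,scc[6]=1,scc[7]=0,scc[8]=?)
step 5: low=(low[0]=0,low[1]=3,low[2]=7,low[3]=4,low[4]=5,low[5]=?,low[6]=1,low[7]=2,low[8]=6); scc=(scc[0]=2,scc[1]=?,scc[2]=4,scc[3]=3,scc[4]=?,scc[5]=?,scc[6]=1,scc[7]=0,scc[8]=?)
step 6: low=(low[0]=0,low[1]=3,low[2]=7,low[3]=4,low[4]=5,low[5]=?,low[6]=1,low[7]=2,low[8]=5); scc=(scc[0]=2,scc[1]=?,scc[2]=4,scc[3]=3,scc[4]=?,scc[5]=?,scc[6]=1,scc[7]=0,scc[8]=?)
step 7: low=(low[0]=0,low[1]=3,low[2]=7,low[3]=4,low[4]=5,low[5]=?,low[6]=1,low[7]=2,low[8]=5); scc=(scc[0]=2,scc[1]=?,scc[2]=4,scc[3]=3,scc[4]=5,scc[5]=?,scc[6]=1,scc[7]=0,scc[8]=5)
step 8: low=(low[0]=0,low[1]=3,low[2]=7,low[3]=4,low[4]=5,low[5]=?,low[6]=1,low[7]=2,low[8]=5); scc=(scc[0]=2,scc[1]=6,scc[2]=4,scc[3]=3,scc[4]=5,scc[5]=?,scc[6]=1,scc[7]=0,scc[8]=5)
step 9: low=(low[0]=0,low[1]=3,low[2]=7,low[3]=4,low[4]=5,low[5]=8,low[6]=1,low[7]=2,low[8]=5); scc=(scc[0]=2,scc[1]=6,scc[2]=4,scc[3]=3,scc[4]=5,scc[5]=7,scc[6]=1,scc[7]=0,scc[8]=5)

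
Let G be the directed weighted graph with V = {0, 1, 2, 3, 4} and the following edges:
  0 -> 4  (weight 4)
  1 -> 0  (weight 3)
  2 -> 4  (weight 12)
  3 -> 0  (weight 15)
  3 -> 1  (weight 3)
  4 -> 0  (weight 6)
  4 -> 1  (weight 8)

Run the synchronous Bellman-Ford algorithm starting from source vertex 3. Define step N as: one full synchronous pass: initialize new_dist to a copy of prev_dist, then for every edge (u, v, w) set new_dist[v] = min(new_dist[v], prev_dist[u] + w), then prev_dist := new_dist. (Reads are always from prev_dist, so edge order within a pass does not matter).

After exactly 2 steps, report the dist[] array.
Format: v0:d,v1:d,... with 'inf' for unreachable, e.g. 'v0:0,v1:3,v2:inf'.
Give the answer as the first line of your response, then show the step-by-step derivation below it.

v0:6,v1:3,v2:inf,v3:0,v4:19

step 1: dist = v0:15,v1:3,v2:inf,v3:0,v4:inf
step 2: dist = v0:6,v1:3,v2:inf,v3:0,v4:19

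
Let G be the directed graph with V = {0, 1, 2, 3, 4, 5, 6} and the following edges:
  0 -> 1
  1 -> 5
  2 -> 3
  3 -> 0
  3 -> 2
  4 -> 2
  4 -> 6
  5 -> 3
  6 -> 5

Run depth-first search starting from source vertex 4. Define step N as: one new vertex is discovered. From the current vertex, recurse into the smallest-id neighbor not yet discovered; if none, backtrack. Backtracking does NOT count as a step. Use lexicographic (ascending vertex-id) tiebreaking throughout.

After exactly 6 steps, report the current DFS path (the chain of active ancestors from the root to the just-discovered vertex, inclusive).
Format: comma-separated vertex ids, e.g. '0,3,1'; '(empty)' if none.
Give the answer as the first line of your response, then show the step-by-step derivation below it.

4,2,3,0,1,5

step 1: discover 4; path=4; order=4
step 2: discover 2; path=4>2; order=4,2
step 3: discover 3; path=4>2>3; order=4,2,3
step 4: discover 0; path=4>2>3>0; order=4,2,3,0
step 5: discover 1; path=4>2>3>0>1; order=4,2,3,0,1
step 6: discover 5; path=4>2>3>0>1>5; order=4,2,3,0,1,5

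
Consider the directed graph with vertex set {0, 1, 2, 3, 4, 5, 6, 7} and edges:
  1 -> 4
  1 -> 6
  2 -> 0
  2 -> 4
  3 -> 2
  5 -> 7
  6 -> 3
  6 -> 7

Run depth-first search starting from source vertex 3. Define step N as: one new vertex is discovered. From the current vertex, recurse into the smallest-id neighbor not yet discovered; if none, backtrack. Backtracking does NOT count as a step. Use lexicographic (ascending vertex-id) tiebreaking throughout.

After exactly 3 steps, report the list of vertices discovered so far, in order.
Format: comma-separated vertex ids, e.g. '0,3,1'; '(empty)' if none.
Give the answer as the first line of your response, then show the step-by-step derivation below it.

3,2,0

step 1: discover 3; path=3; order=3
step 2: discover 2; path=3>2; order=3,2
step 3: discover 0; path=3>2>0; order=3,2,0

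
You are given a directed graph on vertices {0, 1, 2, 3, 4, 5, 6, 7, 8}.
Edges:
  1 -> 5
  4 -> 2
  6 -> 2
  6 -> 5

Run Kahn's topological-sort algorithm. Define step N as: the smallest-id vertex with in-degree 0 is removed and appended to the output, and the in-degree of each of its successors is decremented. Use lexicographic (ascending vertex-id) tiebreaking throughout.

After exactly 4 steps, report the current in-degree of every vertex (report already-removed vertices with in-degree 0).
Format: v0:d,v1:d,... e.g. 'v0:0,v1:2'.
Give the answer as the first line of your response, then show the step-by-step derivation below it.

v0:0,v1:0,v2:1,v3:0,v4:0,v5:1,v6:0,v7:0,v8:0

step 1: output 0; order=[0]; indeg=(0,0,2,0,0,2,0,0,0)
step 2: output 1; order=[0,1]; indeg=(0,0,2,0,0,1,0,0,0)
step 3: output 3; order=[0,1,3]; indeg=(0,0,2,0,0,1,0,0,0)
step 4: output 4; order=[0,1,3,4]; indeg=(0,0,1,0,0,1,0,0,0)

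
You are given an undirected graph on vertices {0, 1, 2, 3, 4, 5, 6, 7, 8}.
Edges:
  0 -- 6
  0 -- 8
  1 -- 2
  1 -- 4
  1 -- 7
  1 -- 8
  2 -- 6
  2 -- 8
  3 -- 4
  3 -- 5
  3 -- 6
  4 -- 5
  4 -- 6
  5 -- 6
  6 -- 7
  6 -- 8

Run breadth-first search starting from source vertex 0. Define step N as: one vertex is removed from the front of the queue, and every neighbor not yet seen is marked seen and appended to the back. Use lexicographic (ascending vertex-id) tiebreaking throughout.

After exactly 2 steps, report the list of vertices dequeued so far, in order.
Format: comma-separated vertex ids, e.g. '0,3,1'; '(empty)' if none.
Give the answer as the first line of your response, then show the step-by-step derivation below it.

0,6

step 1: dequeue 0; queue=[6,8]; order=0
step 2: dequeue 6; queue=[8,2,3,4,5,7]; order=0,6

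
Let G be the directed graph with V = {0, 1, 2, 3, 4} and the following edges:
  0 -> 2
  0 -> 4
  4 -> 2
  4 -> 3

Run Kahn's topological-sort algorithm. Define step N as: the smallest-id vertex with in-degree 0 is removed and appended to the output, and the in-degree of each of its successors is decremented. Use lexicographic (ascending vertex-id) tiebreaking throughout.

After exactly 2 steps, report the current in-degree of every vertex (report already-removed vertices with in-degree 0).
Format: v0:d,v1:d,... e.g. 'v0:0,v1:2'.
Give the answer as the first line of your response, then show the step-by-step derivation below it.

v0:0,v1:0,v2:1,v3:1,v4:0

step 1: output 0; order=[0]; indeg=(0,0,1,1,0)
step 2: output 1; order=[0,1]; indeg=(0,0,1,1,0)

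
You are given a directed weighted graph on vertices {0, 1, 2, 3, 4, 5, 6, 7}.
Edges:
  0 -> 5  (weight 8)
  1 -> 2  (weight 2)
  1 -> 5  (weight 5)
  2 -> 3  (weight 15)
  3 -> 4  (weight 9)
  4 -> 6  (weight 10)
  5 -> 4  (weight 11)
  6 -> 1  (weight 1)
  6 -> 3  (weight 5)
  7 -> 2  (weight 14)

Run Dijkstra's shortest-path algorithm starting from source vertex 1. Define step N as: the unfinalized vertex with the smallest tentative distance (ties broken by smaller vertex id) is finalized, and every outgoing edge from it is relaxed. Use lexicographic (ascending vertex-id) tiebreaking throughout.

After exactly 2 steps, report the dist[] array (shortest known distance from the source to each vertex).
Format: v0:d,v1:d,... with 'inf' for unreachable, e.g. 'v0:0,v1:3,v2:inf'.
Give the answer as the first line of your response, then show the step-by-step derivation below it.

v0:inf,v1:0,v2:2,v3:17,v4:inf,v5:5,v6:inf,v7:inf

step 1: dist = v0:inf,v1:0,v2:2,v3:inf,v4:inf,v5:5,v6:inf,v7:inf
step 2: dist = v0:inf,v1:0,v2:2,v3:17,v4:inf,v5:5,v6:inf,v7:inf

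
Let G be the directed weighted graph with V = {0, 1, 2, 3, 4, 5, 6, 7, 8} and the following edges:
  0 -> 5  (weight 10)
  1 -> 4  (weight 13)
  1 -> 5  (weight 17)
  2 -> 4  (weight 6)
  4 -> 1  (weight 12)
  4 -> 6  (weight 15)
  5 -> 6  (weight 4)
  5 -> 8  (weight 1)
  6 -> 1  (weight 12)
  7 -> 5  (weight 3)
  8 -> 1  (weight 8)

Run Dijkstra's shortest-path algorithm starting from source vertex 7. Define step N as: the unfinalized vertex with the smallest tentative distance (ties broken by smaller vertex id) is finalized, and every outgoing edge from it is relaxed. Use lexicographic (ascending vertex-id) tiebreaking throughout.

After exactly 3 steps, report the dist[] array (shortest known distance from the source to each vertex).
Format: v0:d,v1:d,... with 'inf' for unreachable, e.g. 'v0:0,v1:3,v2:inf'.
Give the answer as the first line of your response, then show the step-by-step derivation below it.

v0:inf,v1:12,v2:inf,v3:inf,v4:inf,v5:3,v6:7,v7:0,v8:4

step 1: dist = v0:inf,v1:inf,v2:inf,v3:inf,v4:inf,v5:3,v6:inf,v7:0,v8:inf
step 2: dist = v0:inf,v1:inf,v2:inf,v3:inf,v4:inf,v5:3,v6:7,v7:0,v8:4
step 3: dist = v0:inf,v1:12,v2:inf,v3:inf,v4:inf,v5:3,v6:7,v7:0,v8:4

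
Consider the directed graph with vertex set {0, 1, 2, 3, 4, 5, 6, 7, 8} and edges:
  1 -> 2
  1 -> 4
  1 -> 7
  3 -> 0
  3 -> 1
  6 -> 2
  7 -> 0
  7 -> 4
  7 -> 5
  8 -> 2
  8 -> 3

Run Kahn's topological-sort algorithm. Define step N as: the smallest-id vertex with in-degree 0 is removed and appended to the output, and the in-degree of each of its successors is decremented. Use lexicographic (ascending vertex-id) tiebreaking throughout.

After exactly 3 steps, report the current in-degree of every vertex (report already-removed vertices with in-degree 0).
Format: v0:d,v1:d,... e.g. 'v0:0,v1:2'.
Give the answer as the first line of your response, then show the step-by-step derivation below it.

v0:1,v1:0,v2:1,v3:0,v4:2,v5:1,v6:0,v7:1,v8:0

step 1: output 6; order=[6]; indeg=(2,1,2,1,2,1,0,1,0)
step 2: output 8; order=[6,8]; indeg=(2,1,1,0,2,1,0,1,0)
step 3: output 3; order=[6,8,3]; indeg=(1,0,1,0,2,1,0,1,0)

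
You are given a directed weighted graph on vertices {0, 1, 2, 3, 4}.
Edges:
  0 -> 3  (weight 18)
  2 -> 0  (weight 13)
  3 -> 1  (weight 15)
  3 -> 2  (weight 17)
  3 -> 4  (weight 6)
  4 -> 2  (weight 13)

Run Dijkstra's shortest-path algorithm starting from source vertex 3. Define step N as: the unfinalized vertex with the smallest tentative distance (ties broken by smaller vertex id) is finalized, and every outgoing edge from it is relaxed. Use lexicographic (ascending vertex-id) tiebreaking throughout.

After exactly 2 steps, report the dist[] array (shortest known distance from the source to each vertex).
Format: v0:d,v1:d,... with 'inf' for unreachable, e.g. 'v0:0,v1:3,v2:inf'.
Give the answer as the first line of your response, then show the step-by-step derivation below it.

v0:inf,v1:15,v2:17,v3:0,v4:6

step 1: dist = v0:inf,v1:15,v2:17,v3:0,v4:6
step 2: dist = v0:inf,v1:15,v2:17,v3:0,v4:6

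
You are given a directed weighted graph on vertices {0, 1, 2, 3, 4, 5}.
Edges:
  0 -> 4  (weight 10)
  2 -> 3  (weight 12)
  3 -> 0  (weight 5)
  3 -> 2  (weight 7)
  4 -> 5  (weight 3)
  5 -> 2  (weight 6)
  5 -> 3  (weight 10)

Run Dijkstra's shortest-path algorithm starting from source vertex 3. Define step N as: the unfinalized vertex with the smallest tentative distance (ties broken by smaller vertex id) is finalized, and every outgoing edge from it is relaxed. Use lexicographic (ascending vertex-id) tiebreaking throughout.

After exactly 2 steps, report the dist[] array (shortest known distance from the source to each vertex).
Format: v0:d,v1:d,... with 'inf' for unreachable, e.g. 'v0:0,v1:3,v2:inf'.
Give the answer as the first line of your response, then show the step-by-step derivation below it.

v0:5,v1:inf,v2:7,v3:0,v4:15,v5:inf

step 1: dist = v0:5,v1:inf,v2:7,v3:0,v4:inf,v5:inf
step 2: dist = v0:5,v1:inf,v2:7,v3:0,v4:15,v5:inf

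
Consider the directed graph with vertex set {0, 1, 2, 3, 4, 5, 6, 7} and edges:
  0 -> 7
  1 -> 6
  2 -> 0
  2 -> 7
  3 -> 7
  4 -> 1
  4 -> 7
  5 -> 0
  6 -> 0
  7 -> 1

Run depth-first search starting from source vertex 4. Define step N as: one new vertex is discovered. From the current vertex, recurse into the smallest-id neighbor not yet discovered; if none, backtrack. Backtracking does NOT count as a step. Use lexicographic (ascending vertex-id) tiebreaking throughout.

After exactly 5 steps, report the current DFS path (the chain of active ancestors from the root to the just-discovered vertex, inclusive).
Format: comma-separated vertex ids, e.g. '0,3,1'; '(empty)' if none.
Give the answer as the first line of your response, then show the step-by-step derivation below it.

4,1,6,0,7

step 1: discover 4; path=4; order=4
step 2: discover 1; path=4>1; order=4,1
step 3: discover 6; path=4>1>6; order=4,1,6
step 4: discover 0; path=4>1>6>0; order=4,1,6,0
step 5: discover 7; path=4>1>6>0>7; order=4,1,6,0,7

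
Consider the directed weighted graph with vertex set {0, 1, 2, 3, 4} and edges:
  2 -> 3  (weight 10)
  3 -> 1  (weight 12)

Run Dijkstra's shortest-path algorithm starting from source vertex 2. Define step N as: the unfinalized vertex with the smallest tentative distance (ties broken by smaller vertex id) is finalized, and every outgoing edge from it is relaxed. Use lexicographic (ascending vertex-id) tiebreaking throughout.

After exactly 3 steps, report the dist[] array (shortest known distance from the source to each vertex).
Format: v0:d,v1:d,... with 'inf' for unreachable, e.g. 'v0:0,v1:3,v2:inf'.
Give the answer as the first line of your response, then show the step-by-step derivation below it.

v0:inf,v1:22,v2:0,v3:10,v4:inf

step 1: dist = v0:inf,v1:inf,v2:0,v3:10,v4:inf
step 2: dist = v0:inf,v1:22,v2:0,v3:10,v4:inf
step 3: dist = v0:inf,v1:22,v2:0,v3:10,v4:inf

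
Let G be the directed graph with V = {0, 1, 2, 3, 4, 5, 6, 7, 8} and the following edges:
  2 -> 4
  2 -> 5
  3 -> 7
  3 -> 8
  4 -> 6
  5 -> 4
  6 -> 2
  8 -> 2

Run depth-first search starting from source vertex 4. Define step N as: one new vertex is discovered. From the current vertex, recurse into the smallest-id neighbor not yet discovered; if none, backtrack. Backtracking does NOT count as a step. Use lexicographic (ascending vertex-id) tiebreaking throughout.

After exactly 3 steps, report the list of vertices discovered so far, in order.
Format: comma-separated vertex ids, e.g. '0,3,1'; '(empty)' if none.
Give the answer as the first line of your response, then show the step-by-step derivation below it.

4,6,2

step 1: discover 4; path=4; order=4
step 2: discover 6; path=4>6; order=4,6
step 3: discover 2; path=4>6>2; order=4,6,2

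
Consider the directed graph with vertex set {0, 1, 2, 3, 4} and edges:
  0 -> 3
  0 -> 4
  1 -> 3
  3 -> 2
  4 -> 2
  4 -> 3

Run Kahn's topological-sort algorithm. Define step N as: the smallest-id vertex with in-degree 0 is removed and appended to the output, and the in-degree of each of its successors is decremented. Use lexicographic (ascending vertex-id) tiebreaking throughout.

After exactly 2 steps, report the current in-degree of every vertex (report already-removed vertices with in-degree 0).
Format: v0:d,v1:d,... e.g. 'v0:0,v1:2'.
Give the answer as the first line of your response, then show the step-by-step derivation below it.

v0:0,v1:0,v2:2,v3:1,v4:0

step 1: output 0; order=[0]; indeg=(0,0,2,2,0)
step 2: output 1; order=[0,1]; indeg=(0,0,2,1,0)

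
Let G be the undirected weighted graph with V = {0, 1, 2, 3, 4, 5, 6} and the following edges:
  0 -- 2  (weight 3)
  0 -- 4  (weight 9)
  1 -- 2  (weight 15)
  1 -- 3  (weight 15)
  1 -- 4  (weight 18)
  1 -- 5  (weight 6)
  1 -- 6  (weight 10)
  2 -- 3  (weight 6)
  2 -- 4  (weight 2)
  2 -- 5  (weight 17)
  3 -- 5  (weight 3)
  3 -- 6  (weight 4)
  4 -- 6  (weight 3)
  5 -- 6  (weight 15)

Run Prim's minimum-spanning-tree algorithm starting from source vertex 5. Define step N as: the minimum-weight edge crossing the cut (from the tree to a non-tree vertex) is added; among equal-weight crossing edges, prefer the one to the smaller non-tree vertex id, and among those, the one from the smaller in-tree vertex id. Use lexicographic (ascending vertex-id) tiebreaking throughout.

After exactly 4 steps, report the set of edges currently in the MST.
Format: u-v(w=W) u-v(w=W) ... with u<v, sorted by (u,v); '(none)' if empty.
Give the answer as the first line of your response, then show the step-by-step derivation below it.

2-4(w=2) 3-5(w=3) 3-6(w=4) 4-6(w=3)

step 1: add edge 3-5 (w=3); MST = {3-5(w=3)}
step 2: add edge 3-6 (w=4); MST = {3-5(w=3) 3-6(w=4)}
step 3: add edge 4-6 (w=3); MST = {3-5(w=3) 3-6(w=4) 4-6(w=3)}
step 4: add edge 2-4 (w=2); MST = {2-4(w=2) 3-5(w=3) 3-6(w=4) 4-6(w=3)}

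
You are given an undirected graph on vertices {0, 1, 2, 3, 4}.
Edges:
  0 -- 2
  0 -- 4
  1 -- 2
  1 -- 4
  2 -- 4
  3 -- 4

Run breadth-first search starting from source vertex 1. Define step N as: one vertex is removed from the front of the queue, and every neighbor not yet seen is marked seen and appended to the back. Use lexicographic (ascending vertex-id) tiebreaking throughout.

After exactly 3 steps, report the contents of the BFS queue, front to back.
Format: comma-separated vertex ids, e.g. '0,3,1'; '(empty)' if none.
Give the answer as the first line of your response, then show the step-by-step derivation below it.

0,3

step 1: dequeue 1; queue=[2,4]; order=1
step 2: dequeue 2; queue=[4,0]; order=1,2
step 3: dequeue 4; queue=[0,3]; order=1,2,4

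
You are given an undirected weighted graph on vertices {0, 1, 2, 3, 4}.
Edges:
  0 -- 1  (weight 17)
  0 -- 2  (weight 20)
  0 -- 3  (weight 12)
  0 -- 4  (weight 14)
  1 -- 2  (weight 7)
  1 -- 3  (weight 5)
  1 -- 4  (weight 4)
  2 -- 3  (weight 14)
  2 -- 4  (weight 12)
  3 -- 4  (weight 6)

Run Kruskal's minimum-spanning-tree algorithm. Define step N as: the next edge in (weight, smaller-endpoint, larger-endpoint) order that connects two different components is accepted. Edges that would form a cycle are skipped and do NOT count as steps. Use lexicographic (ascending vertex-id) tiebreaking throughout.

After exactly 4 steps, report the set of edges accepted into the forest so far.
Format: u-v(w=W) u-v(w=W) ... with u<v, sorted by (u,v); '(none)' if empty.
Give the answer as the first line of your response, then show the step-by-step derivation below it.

0-3(w=12) 1-2(w=7) 1-3(w=5) 1-4(w=4)

step 1: add edge 1-4 (w=4); MST = {1-4(w=4)}
step 2: add edge 1-3 (w=5); MST = {1-3(w=5) 1-4(w=4)}
step 3: add edge 1-2 (w=7); MST = {1-2(w=7) 1-3(w=5) 1-4(w=4)}
step 4: add edge 0-3 (w=12); MST = {0-3(w=12) 1-2(w=7) 1-3(w=5) 1-4(w=4)}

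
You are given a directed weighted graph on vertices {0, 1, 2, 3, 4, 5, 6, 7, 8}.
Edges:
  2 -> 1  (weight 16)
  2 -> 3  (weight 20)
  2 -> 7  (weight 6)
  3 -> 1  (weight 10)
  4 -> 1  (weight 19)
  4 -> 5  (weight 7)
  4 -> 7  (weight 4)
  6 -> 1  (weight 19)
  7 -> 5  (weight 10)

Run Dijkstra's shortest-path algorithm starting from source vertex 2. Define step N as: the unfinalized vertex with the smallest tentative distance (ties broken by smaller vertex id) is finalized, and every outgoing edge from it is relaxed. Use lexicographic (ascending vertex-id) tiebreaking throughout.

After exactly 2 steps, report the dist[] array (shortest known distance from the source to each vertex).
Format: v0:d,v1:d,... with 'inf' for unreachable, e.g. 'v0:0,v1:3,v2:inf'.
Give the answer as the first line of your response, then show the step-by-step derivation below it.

v0:inf,v1:16,v2:0,v3:20,v4:inf,v5:16,v6:inf,v7:6,v8:inf

step 1: dist = v0:inf,v1:16,v2:0,v3:20,v4:inf,v5:inf,v6:inf,v7:6,v8:inf
step 2: dist = v0:inf,v1:16,v2:0,v3:20,v4:inf,v5:16,v6:inf,v7:6,v8:inf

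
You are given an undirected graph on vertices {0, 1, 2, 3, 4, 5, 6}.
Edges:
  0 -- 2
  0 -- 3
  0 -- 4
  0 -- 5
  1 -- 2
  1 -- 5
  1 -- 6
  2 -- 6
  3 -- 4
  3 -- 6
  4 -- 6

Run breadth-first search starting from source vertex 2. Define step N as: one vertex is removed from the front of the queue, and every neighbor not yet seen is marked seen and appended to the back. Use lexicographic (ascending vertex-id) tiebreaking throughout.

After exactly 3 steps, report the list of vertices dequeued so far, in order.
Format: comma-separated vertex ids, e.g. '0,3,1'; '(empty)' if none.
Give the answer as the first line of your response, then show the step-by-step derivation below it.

2,0,1

step 1: dequeue 2; queue=[0,1,6]; order=2
step 2: dequeue 0; queue=[1,6,3,4,5]; order=2,0
step 3: dequeue 1; queue=[6,3,4,5]; order=2,0,1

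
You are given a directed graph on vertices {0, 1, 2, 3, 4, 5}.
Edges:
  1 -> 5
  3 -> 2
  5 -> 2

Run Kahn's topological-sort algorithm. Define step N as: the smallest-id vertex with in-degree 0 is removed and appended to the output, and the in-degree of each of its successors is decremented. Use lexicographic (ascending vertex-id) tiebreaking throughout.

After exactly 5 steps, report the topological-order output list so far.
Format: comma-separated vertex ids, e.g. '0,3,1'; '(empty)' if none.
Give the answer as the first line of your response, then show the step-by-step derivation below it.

0,1,3,4,5

step 1: output 0; order=[0]; indeg=(0,0,2,0,0,1)
step 2: output 1; order=[0,1]; indeg=(0,0,2,0,0,0)
step 3: output 3; order=[0,1,3]; indeg=(0,0,1,0,0,0)
step 4: output 4; order=[0,1,3,4]; indeg=(0,0,1,0,0,0)
step 5: output 5; order=[0,1,3,4,5]; indeg=(0,0,0,0,0,0)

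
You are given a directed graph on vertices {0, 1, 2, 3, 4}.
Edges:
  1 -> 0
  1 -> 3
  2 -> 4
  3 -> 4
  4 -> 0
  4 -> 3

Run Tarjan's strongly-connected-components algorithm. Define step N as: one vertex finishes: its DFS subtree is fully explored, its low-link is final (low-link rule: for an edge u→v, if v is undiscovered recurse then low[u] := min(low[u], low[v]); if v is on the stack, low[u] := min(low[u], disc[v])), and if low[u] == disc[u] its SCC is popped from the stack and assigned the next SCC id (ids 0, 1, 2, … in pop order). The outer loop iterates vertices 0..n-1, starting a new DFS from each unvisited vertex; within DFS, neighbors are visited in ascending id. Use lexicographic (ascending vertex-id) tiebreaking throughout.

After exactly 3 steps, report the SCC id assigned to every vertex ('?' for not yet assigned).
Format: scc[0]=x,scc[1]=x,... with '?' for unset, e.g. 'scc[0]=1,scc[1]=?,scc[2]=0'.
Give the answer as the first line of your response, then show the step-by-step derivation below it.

scc[0]=0,scc[1]=?,scc[2]=?,scc[3]=1,scc[4]=1

step 1: low=(low[0]=0,low[1]=?,low[2]=?,low[3]=?,low[4]=?); scc=(scc[0]=0,scc[1]=?,scc[2]=?,scc[3]=?,scc[4]=?)
step 2: low=(low[0]=0,low[1]=1,low[2]=?,low[3]=2,low[4]=2); scc=(scc[0]=0,scc[1]=?,scc[2]=?,scc[3]=?,scc[4]=?)
step 3: low=(low[0]=0,low[1]=1,low[2]=?,low[3]=2,low[4]=2); scc=(scc[0]=0,scc[1]=?,scc[2]=?,scc[3]=1,scc[4]=1)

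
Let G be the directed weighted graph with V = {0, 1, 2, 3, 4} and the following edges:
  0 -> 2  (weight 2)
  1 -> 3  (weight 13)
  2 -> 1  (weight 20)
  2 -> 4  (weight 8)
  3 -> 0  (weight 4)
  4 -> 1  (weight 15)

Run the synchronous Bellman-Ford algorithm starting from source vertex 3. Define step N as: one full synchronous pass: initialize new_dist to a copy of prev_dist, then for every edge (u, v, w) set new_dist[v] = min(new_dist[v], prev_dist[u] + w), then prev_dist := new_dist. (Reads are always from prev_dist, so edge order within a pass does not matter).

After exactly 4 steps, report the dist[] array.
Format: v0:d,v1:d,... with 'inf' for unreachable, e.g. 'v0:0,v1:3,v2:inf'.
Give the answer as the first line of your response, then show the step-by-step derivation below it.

v0:4,v1:26,v2:6,v3:0,v4:14

step 1: dist = v0:4,v1:inf,v2:inf,v3:0,v4:inf
step 2: dist = v0:4,v1:inf,v2:6,v3:0,v4:inf
step 3: dist = v0:4,v1:26,v2:6,v3:0,v4:14
step 4: dist = v0:4,v1:26,v2:6,v3:0,v4:14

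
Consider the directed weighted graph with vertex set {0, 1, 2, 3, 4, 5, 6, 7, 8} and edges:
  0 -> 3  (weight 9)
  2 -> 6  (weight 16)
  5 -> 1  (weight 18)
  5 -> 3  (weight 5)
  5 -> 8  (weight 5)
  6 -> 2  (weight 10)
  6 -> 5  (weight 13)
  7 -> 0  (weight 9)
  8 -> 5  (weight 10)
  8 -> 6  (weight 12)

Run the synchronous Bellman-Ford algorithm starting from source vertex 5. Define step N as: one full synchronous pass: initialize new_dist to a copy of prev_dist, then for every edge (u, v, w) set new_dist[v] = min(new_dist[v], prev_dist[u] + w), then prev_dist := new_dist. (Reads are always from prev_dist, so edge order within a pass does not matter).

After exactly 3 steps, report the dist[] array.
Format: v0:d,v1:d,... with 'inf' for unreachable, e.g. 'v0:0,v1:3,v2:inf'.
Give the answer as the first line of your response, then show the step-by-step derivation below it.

v0:inf,v1:18,v2:27,v3:5,v4:inf,v5:0,v6:17,v7:inf,v8:5

step 1: dist = v0:inf,v1:18,v2:inf,v3:5,v4:inf,v5:0,v6:inf,v7:inf,v8:5
step 2: dist = v0:inf,v1:18,v2:inf,v3:5,v4:inf,v5:0,v6:17,v7:inf,v8:5
step 3: dist = v0:inf,v1:18,v2:27,v3:5,v4:inf,v5:0,v6:17,v7:inf,v8:5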